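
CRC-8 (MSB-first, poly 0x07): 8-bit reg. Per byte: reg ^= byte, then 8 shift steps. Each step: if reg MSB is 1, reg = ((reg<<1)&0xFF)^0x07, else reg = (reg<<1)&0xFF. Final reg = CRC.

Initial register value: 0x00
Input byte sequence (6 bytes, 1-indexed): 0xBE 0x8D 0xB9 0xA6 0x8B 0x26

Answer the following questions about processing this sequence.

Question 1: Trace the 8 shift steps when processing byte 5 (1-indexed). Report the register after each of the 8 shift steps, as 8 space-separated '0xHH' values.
Answer: 0x8F 0x19 0x32 0x64 0xC8 0x97 0x29 0x52

Derivation:
After byte 1 (0xBE): reg=0x33
After byte 2 (0x8D): reg=0x33
After byte 3 (0xB9): reg=0xBF
After byte 4 (0xA6): reg=0x4F
Register before byte 5: 0x4F
After XOR with byte 0x8B: 0xC4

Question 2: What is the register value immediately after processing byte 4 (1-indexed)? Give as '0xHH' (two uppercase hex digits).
Answer: 0x4F

Derivation:
After byte 1 (0xBE): reg=0x33
After byte 2 (0x8D): reg=0x33
After byte 3 (0xB9): reg=0xBF
After byte 4 (0xA6): reg=0x4F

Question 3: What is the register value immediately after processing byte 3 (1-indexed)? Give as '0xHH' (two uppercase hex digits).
After byte 1 (0xBE): reg=0x33
After byte 2 (0x8D): reg=0x33
After byte 3 (0xB9): reg=0xBF

Answer: 0xBF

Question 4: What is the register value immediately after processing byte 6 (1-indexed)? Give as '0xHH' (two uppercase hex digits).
Answer: 0x4B

Derivation:
After byte 1 (0xBE): reg=0x33
After byte 2 (0x8D): reg=0x33
After byte 3 (0xB9): reg=0xBF
After byte 4 (0xA6): reg=0x4F
After byte 5 (0x8B): reg=0x52
After byte 6 (0x26): reg=0x4B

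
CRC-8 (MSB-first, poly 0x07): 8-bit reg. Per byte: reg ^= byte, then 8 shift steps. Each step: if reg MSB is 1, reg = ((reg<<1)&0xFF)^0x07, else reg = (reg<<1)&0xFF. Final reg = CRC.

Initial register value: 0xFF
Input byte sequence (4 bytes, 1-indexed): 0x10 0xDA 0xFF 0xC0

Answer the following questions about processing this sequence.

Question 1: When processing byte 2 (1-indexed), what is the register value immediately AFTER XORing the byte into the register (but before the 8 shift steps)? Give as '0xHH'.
Register before byte 2: 0x83
Byte 2: 0xDA
0x83 XOR 0xDA = 0x59

Answer: 0x59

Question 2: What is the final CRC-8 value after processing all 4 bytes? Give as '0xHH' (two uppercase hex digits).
After byte 1 (0x10): reg=0x83
After byte 2 (0xDA): reg=0x88
After byte 3 (0xFF): reg=0x42
After byte 4 (0xC0): reg=0x87

Answer: 0x87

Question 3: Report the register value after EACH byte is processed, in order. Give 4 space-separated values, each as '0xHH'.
0x83 0x88 0x42 0x87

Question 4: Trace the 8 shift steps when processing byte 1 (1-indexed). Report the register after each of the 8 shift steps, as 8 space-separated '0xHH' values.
Register before byte 1: 0xFF
After XOR with byte 0x10: 0xEF

Answer: 0xD9 0xB5 0x6D 0xDA 0xB3 0x61 0xC2 0x83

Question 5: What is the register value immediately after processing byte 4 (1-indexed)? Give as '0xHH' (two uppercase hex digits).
After byte 1 (0x10): reg=0x83
After byte 2 (0xDA): reg=0x88
After byte 3 (0xFF): reg=0x42
After byte 4 (0xC0): reg=0x87

Answer: 0x87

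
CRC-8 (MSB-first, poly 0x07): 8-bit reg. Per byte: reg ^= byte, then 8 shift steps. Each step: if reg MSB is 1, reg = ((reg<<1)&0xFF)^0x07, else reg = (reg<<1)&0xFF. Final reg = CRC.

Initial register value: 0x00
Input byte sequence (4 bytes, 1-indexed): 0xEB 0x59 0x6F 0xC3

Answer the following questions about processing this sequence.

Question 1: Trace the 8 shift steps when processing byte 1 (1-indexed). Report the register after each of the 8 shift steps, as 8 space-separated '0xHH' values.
Answer: 0xD1 0xA5 0x4D 0x9A 0x33 0x66 0xCC 0x9F

Derivation:
Register before byte 1: 0x00
After XOR with byte 0xEB: 0xEB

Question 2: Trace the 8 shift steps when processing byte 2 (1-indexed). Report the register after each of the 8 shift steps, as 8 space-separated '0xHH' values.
After byte 1 (0xEB): reg=0x9F
Register before byte 2: 0x9F
After XOR with byte 0x59: 0xC6

Answer: 0x8B 0x11 0x22 0x44 0x88 0x17 0x2E 0x5C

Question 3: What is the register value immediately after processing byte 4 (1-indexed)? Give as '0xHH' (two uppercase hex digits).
Answer: 0x81

Derivation:
After byte 1 (0xEB): reg=0x9F
After byte 2 (0x59): reg=0x5C
After byte 3 (0x6F): reg=0x99
After byte 4 (0xC3): reg=0x81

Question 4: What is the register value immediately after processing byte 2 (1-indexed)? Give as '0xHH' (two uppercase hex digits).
After byte 1 (0xEB): reg=0x9F
After byte 2 (0x59): reg=0x5C

Answer: 0x5C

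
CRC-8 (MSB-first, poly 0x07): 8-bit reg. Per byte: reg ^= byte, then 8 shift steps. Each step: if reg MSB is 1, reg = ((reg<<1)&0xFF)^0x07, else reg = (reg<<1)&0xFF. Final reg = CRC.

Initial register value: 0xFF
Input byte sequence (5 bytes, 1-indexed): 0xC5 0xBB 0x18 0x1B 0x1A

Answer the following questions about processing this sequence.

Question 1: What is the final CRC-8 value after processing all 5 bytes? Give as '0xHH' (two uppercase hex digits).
Answer: 0xEC

Derivation:
After byte 1 (0xC5): reg=0xA6
After byte 2 (0xBB): reg=0x53
After byte 3 (0x18): reg=0xF6
After byte 4 (0x1B): reg=0x8D
After byte 5 (0x1A): reg=0xEC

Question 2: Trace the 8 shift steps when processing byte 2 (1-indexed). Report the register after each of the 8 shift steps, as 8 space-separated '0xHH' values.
After byte 1 (0xC5): reg=0xA6
Register before byte 2: 0xA6
After XOR with byte 0xBB: 0x1D

Answer: 0x3A 0x74 0xE8 0xD7 0xA9 0x55 0xAA 0x53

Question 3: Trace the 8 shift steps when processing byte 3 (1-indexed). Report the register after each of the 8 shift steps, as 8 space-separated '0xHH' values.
Answer: 0x96 0x2B 0x56 0xAC 0x5F 0xBE 0x7B 0xF6

Derivation:
After byte 1 (0xC5): reg=0xA6
After byte 2 (0xBB): reg=0x53
Register before byte 3: 0x53
After XOR with byte 0x18: 0x4B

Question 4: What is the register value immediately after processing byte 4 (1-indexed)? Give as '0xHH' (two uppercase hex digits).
After byte 1 (0xC5): reg=0xA6
After byte 2 (0xBB): reg=0x53
After byte 3 (0x18): reg=0xF6
After byte 4 (0x1B): reg=0x8D

Answer: 0x8D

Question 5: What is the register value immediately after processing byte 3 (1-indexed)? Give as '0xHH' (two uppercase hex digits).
Answer: 0xF6

Derivation:
After byte 1 (0xC5): reg=0xA6
After byte 2 (0xBB): reg=0x53
After byte 3 (0x18): reg=0xF6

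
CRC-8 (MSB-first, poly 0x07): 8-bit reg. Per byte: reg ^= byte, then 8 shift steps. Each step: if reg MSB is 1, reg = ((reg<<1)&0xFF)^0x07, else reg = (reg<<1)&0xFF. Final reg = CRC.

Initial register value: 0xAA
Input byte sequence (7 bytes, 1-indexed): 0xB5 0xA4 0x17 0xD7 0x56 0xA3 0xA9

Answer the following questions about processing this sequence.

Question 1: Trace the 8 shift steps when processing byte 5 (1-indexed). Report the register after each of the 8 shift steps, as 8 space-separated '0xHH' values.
Answer: 0x2E 0x5C 0xB8 0x77 0xEE 0xDB 0xB1 0x65

Derivation:
After byte 1 (0xB5): reg=0x5D
After byte 2 (0xA4): reg=0xE1
After byte 3 (0x17): reg=0xCC
After byte 4 (0xD7): reg=0x41
Register before byte 5: 0x41
After XOR with byte 0x56: 0x17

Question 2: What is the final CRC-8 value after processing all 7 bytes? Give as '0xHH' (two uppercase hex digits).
After byte 1 (0xB5): reg=0x5D
After byte 2 (0xA4): reg=0xE1
After byte 3 (0x17): reg=0xCC
After byte 4 (0xD7): reg=0x41
After byte 5 (0x56): reg=0x65
After byte 6 (0xA3): reg=0x5C
After byte 7 (0xA9): reg=0xC5

Answer: 0xC5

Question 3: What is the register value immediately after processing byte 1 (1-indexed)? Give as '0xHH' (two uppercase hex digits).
Answer: 0x5D

Derivation:
After byte 1 (0xB5): reg=0x5D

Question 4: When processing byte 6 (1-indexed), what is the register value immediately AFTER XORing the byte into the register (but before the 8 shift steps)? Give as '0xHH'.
Register before byte 6: 0x65
Byte 6: 0xA3
0x65 XOR 0xA3 = 0xC6

Answer: 0xC6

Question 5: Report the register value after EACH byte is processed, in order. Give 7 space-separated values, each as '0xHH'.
0x5D 0xE1 0xCC 0x41 0x65 0x5C 0xC5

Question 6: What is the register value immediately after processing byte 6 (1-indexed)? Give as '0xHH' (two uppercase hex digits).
Answer: 0x5C

Derivation:
After byte 1 (0xB5): reg=0x5D
After byte 2 (0xA4): reg=0xE1
After byte 3 (0x17): reg=0xCC
After byte 4 (0xD7): reg=0x41
After byte 5 (0x56): reg=0x65
After byte 6 (0xA3): reg=0x5C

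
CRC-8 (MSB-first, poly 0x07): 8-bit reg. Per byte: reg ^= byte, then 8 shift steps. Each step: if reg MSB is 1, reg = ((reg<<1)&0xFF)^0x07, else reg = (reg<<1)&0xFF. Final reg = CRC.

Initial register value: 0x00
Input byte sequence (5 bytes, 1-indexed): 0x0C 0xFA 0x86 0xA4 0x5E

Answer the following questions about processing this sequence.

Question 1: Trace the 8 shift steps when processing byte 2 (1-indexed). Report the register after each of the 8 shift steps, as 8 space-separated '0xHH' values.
Answer: 0xBB 0x71 0xE2 0xC3 0x81 0x05 0x0A 0x14

Derivation:
After byte 1 (0x0C): reg=0x24
Register before byte 2: 0x24
After XOR with byte 0xFA: 0xDE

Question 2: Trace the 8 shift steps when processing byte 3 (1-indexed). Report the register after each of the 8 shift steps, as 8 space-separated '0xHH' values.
Answer: 0x23 0x46 0x8C 0x1F 0x3E 0x7C 0xF8 0xF7

Derivation:
After byte 1 (0x0C): reg=0x24
After byte 2 (0xFA): reg=0x14
Register before byte 3: 0x14
After XOR with byte 0x86: 0x92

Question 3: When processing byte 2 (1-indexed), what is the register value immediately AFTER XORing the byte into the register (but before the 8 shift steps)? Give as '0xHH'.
Answer: 0xDE

Derivation:
Register before byte 2: 0x24
Byte 2: 0xFA
0x24 XOR 0xFA = 0xDE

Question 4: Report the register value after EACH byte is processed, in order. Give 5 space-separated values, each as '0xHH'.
0x24 0x14 0xF7 0xBE 0xAE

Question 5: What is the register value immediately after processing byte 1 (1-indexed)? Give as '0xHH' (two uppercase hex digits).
After byte 1 (0x0C): reg=0x24

Answer: 0x24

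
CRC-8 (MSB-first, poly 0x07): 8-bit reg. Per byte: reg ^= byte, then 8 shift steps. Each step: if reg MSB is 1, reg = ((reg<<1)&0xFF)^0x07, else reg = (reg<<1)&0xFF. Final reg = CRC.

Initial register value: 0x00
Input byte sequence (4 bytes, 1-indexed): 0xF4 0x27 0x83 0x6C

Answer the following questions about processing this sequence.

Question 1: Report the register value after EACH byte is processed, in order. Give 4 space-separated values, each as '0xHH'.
0xC2 0xB5 0x82 0x84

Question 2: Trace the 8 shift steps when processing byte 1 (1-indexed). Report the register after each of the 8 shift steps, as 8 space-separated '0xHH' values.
Answer: 0xEF 0xD9 0xB5 0x6D 0xDA 0xB3 0x61 0xC2

Derivation:
Register before byte 1: 0x00
After XOR with byte 0xF4: 0xF4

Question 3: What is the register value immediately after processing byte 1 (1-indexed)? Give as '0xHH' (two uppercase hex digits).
Answer: 0xC2

Derivation:
After byte 1 (0xF4): reg=0xC2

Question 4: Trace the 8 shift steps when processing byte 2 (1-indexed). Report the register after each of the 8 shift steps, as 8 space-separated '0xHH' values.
After byte 1 (0xF4): reg=0xC2
Register before byte 2: 0xC2
After XOR with byte 0x27: 0xE5

Answer: 0xCD 0x9D 0x3D 0x7A 0xF4 0xEF 0xD9 0xB5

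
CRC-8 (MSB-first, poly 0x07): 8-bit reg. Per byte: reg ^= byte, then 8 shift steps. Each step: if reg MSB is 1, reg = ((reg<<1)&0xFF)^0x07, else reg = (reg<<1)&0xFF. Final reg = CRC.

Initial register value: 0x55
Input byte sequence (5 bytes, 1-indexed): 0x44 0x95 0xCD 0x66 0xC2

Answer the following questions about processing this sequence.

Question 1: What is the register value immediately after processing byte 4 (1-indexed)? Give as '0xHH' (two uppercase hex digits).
After byte 1 (0x44): reg=0x77
After byte 2 (0x95): reg=0xA0
After byte 3 (0xCD): reg=0x04
After byte 4 (0x66): reg=0x29

Answer: 0x29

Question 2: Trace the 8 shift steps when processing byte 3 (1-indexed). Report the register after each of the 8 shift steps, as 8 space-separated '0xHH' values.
After byte 1 (0x44): reg=0x77
After byte 2 (0x95): reg=0xA0
Register before byte 3: 0xA0
After XOR with byte 0xCD: 0x6D

Answer: 0xDA 0xB3 0x61 0xC2 0x83 0x01 0x02 0x04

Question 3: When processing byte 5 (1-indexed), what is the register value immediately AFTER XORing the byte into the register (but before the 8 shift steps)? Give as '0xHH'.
Register before byte 5: 0x29
Byte 5: 0xC2
0x29 XOR 0xC2 = 0xEB

Answer: 0xEB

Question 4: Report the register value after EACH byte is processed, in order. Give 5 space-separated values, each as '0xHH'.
0x77 0xA0 0x04 0x29 0x9F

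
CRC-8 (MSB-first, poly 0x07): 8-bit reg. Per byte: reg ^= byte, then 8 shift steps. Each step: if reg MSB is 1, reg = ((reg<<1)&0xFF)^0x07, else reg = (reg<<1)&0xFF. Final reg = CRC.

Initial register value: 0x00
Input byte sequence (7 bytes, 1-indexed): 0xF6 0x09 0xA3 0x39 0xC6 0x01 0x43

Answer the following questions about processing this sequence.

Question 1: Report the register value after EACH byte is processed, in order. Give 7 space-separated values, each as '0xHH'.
0xCC 0x55 0xCC 0xC5 0x09 0x38 0x66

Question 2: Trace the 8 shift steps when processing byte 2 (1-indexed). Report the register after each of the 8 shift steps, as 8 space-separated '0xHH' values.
Answer: 0x8D 0x1D 0x3A 0x74 0xE8 0xD7 0xA9 0x55

Derivation:
After byte 1 (0xF6): reg=0xCC
Register before byte 2: 0xCC
After XOR with byte 0x09: 0xC5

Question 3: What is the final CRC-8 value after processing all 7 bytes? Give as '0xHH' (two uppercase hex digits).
After byte 1 (0xF6): reg=0xCC
After byte 2 (0x09): reg=0x55
After byte 3 (0xA3): reg=0xCC
After byte 4 (0x39): reg=0xC5
After byte 5 (0xC6): reg=0x09
After byte 6 (0x01): reg=0x38
After byte 7 (0x43): reg=0x66

Answer: 0x66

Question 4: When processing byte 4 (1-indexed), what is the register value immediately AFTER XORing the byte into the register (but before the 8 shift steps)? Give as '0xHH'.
Answer: 0xF5

Derivation:
Register before byte 4: 0xCC
Byte 4: 0x39
0xCC XOR 0x39 = 0xF5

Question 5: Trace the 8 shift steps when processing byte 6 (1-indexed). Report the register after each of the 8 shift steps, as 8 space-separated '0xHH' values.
After byte 1 (0xF6): reg=0xCC
After byte 2 (0x09): reg=0x55
After byte 3 (0xA3): reg=0xCC
After byte 4 (0x39): reg=0xC5
After byte 5 (0xC6): reg=0x09
Register before byte 6: 0x09
After XOR with byte 0x01: 0x08

Answer: 0x10 0x20 0x40 0x80 0x07 0x0E 0x1C 0x38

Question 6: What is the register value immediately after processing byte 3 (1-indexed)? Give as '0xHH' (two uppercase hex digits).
After byte 1 (0xF6): reg=0xCC
After byte 2 (0x09): reg=0x55
After byte 3 (0xA3): reg=0xCC

Answer: 0xCC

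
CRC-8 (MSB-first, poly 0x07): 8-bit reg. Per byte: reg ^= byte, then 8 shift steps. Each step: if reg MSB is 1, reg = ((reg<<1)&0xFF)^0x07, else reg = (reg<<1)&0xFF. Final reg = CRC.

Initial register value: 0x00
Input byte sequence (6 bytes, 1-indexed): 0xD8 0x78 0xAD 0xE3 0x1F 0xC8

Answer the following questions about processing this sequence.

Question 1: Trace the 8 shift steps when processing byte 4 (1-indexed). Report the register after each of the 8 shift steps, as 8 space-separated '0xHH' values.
After byte 1 (0xD8): reg=0x06
After byte 2 (0x78): reg=0x7D
After byte 3 (0xAD): reg=0x3E
Register before byte 4: 0x3E
After XOR with byte 0xE3: 0xDD

Answer: 0xBD 0x7D 0xFA 0xF3 0xE1 0xC5 0x8D 0x1D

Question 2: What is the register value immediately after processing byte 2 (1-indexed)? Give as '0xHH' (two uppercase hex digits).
Answer: 0x7D

Derivation:
After byte 1 (0xD8): reg=0x06
After byte 2 (0x78): reg=0x7D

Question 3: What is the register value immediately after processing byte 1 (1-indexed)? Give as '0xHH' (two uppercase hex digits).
After byte 1 (0xD8): reg=0x06

Answer: 0x06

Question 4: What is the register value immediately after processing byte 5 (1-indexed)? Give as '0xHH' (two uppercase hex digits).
After byte 1 (0xD8): reg=0x06
After byte 2 (0x78): reg=0x7D
After byte 3 (0xAD): reg=0x3E
After byte 4 (0xE3): reg=0x1D
After byte 5 (0x1F): reg=0x0E

Answer: 0x0E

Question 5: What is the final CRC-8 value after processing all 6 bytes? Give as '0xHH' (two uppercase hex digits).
After byte 1 (0xD8): reg=0x06
After byte 2 (0x78): reg=0x7D
After byte 3 (0xAD): reg=0x3E
After byte 4 (0xE3): reg=0x1D
After byte 5 (0x1F): reg=0x0E
After byte 6 (0xC8): reg=0x5C

Answer: 0x5C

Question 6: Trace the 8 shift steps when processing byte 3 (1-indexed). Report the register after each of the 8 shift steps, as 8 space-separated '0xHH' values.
Answer: 0xA7 0x49 0x92 0x23 0x46 0x8C 0x1F 0x3E

Derivation:
After byte 1 (0xD8): reg=0x06
After byte 2 (0x78): reg=0x7D
Register before byte 3: 0x7D
After XOR with byte 0xAD: 0xD0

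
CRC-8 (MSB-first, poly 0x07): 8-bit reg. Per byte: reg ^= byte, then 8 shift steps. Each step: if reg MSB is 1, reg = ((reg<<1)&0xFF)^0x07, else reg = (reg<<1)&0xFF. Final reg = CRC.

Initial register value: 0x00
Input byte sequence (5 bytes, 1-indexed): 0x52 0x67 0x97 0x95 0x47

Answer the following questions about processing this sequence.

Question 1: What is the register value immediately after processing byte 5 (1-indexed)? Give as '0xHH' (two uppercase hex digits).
Answer: 0xC4

Derivation:
After byte 1 (0x52): reg=0xB9
After byte 2 (0x67): reg=0x14
After byte 3 (0x97): reg=0x80
After byte 4 (0x95): reg=0x6B
After byte 5 (0x47): reg=0xC4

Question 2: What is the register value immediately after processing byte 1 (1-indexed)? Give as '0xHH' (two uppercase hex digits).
Answer: 0xB9

Derivation:
After byte 1 (0x52): reg=0xB9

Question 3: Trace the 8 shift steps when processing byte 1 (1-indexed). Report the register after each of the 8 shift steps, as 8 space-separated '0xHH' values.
Register before byte 1: 0x00
After XOR with byte 0x52: 0x52

Answer: 0xA4 0x4F 0x9E 0x3B 0x76 0xEC 0xDF 0xB9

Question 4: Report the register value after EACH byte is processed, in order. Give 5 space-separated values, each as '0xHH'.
0xB9 0x14 0x80 0x6B 0xC4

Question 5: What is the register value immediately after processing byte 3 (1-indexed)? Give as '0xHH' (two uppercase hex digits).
After byte 1 (0x52): reg=0xB9
After byte 2 (0x67): reg=0x14
After byte 3 (0x97): reg=0x80

Answer: 0x80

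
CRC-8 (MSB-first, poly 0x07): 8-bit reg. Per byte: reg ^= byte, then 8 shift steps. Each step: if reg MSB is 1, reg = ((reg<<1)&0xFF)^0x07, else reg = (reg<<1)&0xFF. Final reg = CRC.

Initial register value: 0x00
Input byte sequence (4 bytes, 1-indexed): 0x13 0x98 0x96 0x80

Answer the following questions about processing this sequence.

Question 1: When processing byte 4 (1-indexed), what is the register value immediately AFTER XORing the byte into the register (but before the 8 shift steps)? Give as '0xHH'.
Answer: 0x3D

Derivation:
Register before byte 4: 0xBD
Byte 4: 0x80
0xBD XOR 0x80 = 0x3D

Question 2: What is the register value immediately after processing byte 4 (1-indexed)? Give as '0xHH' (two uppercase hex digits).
Answer: 0xB3

Derivation:
After byte 1 (0x13): reg=0x79
After byte 2 (0x98): reg=0xA9
After byte 3 (0x96): reg=0xBD
After byte 4 (0x80): reg=0xB3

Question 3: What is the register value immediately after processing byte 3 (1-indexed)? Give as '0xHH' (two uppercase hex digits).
After byte 1 (0x13): reg=0x79
After byte 2 (0x98): reg=0xA9
After byte 3 (0x96): reg=0xBD

Answer: 0xBD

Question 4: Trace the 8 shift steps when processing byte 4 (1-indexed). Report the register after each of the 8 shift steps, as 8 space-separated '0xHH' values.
Answer: 0x7A 0xF4 0xEF 0xD9 0xB5 0x6D 0xDA 0xB3

Derivation:
After byte 1 (0x13): reg=0x79
After byte 2 (0x98): reg=0xA9
After byte 3 (0x96): reg=0xBD
Register before byte 4: 0xBD
After XOR with byte 0x80: 0x3D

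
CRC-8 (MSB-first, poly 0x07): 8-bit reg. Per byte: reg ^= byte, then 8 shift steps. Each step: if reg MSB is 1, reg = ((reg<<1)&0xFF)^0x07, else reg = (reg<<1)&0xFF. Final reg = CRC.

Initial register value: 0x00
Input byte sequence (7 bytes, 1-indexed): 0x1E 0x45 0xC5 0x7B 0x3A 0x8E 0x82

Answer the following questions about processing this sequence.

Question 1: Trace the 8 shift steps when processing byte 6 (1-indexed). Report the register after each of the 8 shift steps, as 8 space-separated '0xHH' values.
Answer: 0xCD 0x9D 0x3D 0x7A 0xF4 0xEF 0xD9 0xB5

Derivation:
After byte 1 (0x1E): reg=0x5A
After byte 2 (0x45): reg=0x5D
After byte 3 (0xC5): reg=0xC1
After byte 4 (0x7B): reg=0x2F
After byte 5 (0x3A): reg=0x6B
Register before byte 6: 0x6B
After XOR with byte 0x8E: 0xE5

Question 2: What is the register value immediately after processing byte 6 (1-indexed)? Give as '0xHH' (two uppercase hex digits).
After byte 1 (0x1E): reg=0x5A
After byte 2 (0x45): reg=0x5D
After byte 3 (0xC5): reg=0xC1
After byte 4 (0x7B): reg=0x2F
After byte 5 (0x3A): reg=0x6B
After byte 6 (0x8E): reg=0xB5

Answer: 0xB5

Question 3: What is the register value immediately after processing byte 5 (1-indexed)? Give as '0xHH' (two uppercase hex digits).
Answer: 0x6B

Derivation:
After byte 1 (0x1E): reg=0x5A
After byte 2 (0x45): reg=0x5D
After byte 3 (0xC5): reg=0xC1
After byte 4 (0x7B): reg=0x2F
After byte 5 (0x3A): reg=0x6B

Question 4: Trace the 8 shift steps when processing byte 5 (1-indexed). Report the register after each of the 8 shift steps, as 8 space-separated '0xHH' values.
Answer: 0x2A 0x54 0xA8 0x57 0xAE 0x5B 0xB6 0x6B

Derivation:
After byte 1 (0x1E): reg=0x5A
After byte 2 (0x45): reg=0x5D
After byte 3 (0xC5): reg=0xC1
After byte 4 (0x7B): reg=0x2F
Register before byte 5: 0x2F
After XOR with byte 0x3A: 0x15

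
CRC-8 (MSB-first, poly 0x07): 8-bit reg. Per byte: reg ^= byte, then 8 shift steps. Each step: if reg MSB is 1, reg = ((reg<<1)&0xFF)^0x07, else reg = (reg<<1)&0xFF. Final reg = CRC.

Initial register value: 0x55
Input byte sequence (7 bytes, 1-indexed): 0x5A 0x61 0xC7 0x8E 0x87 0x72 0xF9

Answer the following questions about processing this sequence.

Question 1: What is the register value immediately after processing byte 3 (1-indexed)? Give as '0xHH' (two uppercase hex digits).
After byte 1 (0x5A): reg=0x2D
After byte 2 (0x61): reg=0xE3
After byte 3 (0xC7): reg=0xFC

Answer: 0xFC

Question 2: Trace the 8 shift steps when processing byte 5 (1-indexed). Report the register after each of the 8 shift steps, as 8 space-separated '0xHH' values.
After byte 1 (0x5A): reg=0x2D
After byte 2 (0x61): reg=0xE3
After byte 3 (0xC7): reg=0xFC
After byte 4 (0x8E): reg=0x59
Register before byte 5: 0x59
After XOR with byte 0x87: 0xDE

Answer: 0xBB 0x71 0xE2 0xC3 0x81 0x05 0x0A 0x14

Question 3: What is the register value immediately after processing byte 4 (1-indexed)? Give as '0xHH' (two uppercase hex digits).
Answer: 0x59

Derivation:
After byte 1 (0x5A): reg=0x2D
After byte 2 (0x61): reg=0xE3
After byte 3 (0xC7): reg=0xFC
After byte 4 (0x8E): reg=0x59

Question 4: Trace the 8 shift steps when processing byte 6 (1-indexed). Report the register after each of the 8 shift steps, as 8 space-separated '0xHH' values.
Answer: 0xCC 0x9F 0x39 0x72 0xE4 0xCF 0x99 0x35

Derivation:
After byte 1 (0x5A): reg=0x2D
After byte 2 (0x61): reg=0xE3
After byte 3 (0xC7): reg=0xFC
After byte 4 (0x8E): reg=0x59
After byte 5 (0x87): reg=0x14
Register before byte 6: 0x14
After XOR with byte 0x72: 0x66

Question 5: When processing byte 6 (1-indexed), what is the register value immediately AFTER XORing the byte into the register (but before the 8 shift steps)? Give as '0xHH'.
Answer: 0x66

Derivation:
Register before byte 6: 0x14
Byte 6: 0x72
0x14 XOR 0x72 = 0x66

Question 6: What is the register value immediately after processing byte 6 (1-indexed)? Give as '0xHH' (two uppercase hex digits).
Answer: 0x35

Derivation:
After byte 1 (0x5A): reg=0x2D
After byte 2 (0x61): reg=0xE3
After byte 3 (0xC7): reg=0xFC
After byte 4 (0x8E): reg=0x59
After byte 5 (0x87): reg=0x14
After byte 6 (0x72): reg=0x35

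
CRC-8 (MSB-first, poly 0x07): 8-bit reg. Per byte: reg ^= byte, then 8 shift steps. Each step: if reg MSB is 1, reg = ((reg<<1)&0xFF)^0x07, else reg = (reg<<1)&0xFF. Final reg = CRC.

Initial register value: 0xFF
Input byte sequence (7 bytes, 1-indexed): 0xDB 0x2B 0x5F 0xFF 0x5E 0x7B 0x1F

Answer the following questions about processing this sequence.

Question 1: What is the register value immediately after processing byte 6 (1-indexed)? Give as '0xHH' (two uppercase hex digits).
After byte 1 (0xDB): reg=0xFC
After byte 2 (0x2B): reg=0x2B
After byte 3 (0x5F): reg=0x4B
After byte 4 (0xFF): reg=0x05
After byte 5 (0x5E): reg=0x86
After byte 6 (0x7B): reg=0xFD

Answer: 0xFD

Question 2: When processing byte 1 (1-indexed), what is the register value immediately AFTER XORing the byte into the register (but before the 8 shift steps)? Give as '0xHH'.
Register before byte 1: 0xFF
Byte 1: 0xDB
0xFF XOR 0xDB = 0x24

Answer: 0x24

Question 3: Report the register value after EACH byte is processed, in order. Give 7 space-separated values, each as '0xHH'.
0xFC 0x2B 0x4B 0x05 0x86 0xFD 0xA0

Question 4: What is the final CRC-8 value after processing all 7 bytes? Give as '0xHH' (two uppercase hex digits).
After byte 1 (0xDB): reg=0xFC
After byte 2 (0x2B): reg=0x2B
After byte 3 (0x5F): reg=0x4B
After byte 4 (0xFF): reg=0x05
After byte 5 (0x5E): reg=0x86
After byte 6 (0x7B): reg=0xFD
After byte 7 (0x1F): reg=0xA0

Answer: 0xA0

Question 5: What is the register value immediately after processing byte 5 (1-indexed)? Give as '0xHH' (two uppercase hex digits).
Answer: 0x86

Derivation:
After byte 1 (0xDB): reg=0xFC
After byte 2 (0x2B): reg=0x2B
After byte 3 (0x5F): reg=0x4B
After byte 4 (0xFF): reg=0x05
After byte 5 (0x5E): reg=0x86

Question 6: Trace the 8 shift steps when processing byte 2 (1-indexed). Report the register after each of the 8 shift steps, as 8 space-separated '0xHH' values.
Answer: 0xA9 0x55 0xAA 0x53 0xA6 0x4B 0x96 0x2B

Derivation:
After byte 1 (0xDB): reg=0xFC
Register before byte 2: 0xFC
After XOR with byte 0x2B: 0xD7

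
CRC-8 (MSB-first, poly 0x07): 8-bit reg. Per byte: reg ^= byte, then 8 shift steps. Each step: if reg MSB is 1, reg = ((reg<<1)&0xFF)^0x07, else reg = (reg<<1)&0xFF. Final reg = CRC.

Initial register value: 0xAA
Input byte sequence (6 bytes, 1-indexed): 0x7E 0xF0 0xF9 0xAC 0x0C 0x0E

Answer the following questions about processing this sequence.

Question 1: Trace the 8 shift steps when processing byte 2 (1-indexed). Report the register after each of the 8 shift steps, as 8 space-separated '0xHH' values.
Answer: 0xA3 0x41 0x82 0x03 0x06 0x0C 0x18 0x30

Derivation:
After byte 1 (0x7E): reg=0x22
Register before byte 2: 0x22
After XOR with byte 0xF0: 0xD2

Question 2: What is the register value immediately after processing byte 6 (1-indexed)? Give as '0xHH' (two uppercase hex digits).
Answer: 0x68

Derivation:
After byte 1 (0x7E): reg=0x22
After byte 2 (0xF0): reg=0x30
After byte 3 (0xF9): reg=0x71
After byte 4 (0xAC): reg=0x1D
After byte 5 (0x0C): reg=0x77
After byte 6 (0x0E): reg=0x68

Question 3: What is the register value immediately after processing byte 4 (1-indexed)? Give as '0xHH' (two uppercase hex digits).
Answer: 0x1D

Derivation:
After byte 1 (0x7E): reg=0x22
After byte 2 (0xF0): reg=0x30
After byte 3 (0xF9): reg=0x71
After byte 4 (0xAC): reg=0x1D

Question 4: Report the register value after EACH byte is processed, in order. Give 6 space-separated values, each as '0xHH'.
0x22 0x30 0x71 0x1D 0x77 0x68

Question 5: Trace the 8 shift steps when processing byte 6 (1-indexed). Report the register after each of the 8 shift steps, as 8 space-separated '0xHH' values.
Answer: 0xF2 0xE3 0xC1 0x85 0x0D 0x1A 0x34 0x68

Derivation:
After byte 1 (0x7E): reg=0x22
After byte 2 (0xF0): reg=0x30
After byte 3 (0xF9): reg=0x71
After byte 4 (0xAC): reg=0x1D
After byte 5 (0x0C): reg=0x77
Register before byte 6: 0x77
After XOR with byte 0x0E: 0x79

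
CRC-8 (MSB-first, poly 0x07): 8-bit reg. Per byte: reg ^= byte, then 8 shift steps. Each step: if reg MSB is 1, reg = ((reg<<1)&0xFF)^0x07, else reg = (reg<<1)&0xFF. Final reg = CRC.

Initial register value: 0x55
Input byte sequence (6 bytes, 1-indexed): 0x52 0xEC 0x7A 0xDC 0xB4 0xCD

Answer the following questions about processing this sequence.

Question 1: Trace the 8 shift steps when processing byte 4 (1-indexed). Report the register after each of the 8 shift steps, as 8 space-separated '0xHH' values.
After byte 1 (0x52): reg=0x15
After byte 2 (0xEC): reg=0xE1
After byte 3 (0x7A): reg=0xC8
Register before byte 4: 0xC8
After XOR with byte 0xDC: 0x14

Answer: 0x28 0x50 0xA0 0x47 0x8E 0x1B 0x36 0x6C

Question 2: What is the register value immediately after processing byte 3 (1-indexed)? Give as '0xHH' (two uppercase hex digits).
Answer: 0xC8

Derivation:
After byte 1 (0x52): reg=0x15
After byte 2 (0xEC): reg=0xE1
After byte 3 (0x7A): reg=0xC8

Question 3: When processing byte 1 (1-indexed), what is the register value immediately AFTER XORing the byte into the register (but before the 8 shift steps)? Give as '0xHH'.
Register before byte 1: 0x55
Byte 1: 0x52
0x55 XOR 0x52 = 0x07

Answer: 0x07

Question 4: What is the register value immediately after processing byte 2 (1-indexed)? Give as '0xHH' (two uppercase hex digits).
Answer: 0xE1

Derivation:
After byte 1 (0x52): reg=0x15
After byte 2 (0xEC): reg=0xE1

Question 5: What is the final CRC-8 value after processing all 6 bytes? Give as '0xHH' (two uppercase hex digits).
Answer: 0x7F

Derivation:
After byte 1 (0x52): reg=0x15
After byte 2 (0xEC): reg=0xE1
After byte 3 (0x7A): reg=0xC8
After byte 4 (0xDC): reg=0x6C
After byte 5 (0xB4): reg=0x06
After byte 6 (0xCD): reg=0x7F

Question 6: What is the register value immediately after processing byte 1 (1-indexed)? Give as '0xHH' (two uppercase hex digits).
After byte 1 (0x52): reg=0x15

Answer: 0x15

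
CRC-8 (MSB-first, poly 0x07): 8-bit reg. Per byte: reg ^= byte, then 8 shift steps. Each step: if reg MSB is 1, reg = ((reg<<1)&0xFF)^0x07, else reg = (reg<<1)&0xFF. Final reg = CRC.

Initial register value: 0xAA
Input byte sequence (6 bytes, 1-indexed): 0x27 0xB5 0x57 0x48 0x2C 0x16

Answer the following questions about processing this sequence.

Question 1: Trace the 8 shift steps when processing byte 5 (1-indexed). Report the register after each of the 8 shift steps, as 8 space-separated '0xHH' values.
After byte 1 (0x27): reg=0xAA
After byte 2 (0xB5): reg=0x5D
After byte 3 (0x57): reg=0x36
After byte 4 (0x48): reg=0x7D
Register before byte 5: 0x7D
After XOR with byte 0x2C: 0x51

Answer: 0xA2 0x43 0x86 0x0B 0x16 0x2C 0x58 0xB0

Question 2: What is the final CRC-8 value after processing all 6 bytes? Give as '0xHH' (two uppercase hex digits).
Answer: 0x7B

Derivation:
After byte 1 (0x27): reg=0xAA
After byte 2 (0xB5): reg=0x5D
After byte 3 (0x57): reg=0x36
After byte 4 (0x48): reg=0x7D
After byte 5 (0x2C): reg=0xB0
After byte 6 (0x16): reg=0x7B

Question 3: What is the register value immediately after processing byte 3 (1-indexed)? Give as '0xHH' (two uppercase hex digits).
Answer: 0x36

Derivation:
After byte 1 (0x27): reg=0xAA
After byte 2 (0xB5): reg=0x5D
After byte 3 (0x57): reg=0x36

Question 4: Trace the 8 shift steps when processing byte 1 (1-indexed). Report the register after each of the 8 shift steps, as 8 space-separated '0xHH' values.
Answer: 0x1D 0x3A 0x74 0xE8 0xD7 0xA9 0x55 0xAA

Derivation:
Register before byte 1: 0xAA
After XOR with byte 0x27: 0x8D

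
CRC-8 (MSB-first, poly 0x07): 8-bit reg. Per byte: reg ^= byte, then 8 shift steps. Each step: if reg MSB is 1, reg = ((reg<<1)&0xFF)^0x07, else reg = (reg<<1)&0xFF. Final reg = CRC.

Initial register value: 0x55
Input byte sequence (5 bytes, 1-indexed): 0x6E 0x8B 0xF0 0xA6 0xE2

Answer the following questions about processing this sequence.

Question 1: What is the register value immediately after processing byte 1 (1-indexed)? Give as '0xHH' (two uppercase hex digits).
After byte 1 (0x6E): reg=0xA1

Answer: 0xA1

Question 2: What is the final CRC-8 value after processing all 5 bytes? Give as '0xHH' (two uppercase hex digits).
Answer: 0xF8

Derivation:
After byte 1 (0x6E): reg=0xA1
After byte 2 (0x8B): reg=0xD6
After byte 3 (0xF0): reg=0xF2
After byte 4 (0xA6): reg=0xAB
After byte 5 (0xE2): reg=0xF8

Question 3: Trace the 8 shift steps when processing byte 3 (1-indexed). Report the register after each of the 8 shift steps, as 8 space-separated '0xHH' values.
After byte 1 (0x6E): reg=0xA1
After byte 2 (0x8B): reg=0xD6
Register before byte 3: 0xD6
After XOR with byte 0xF0: 0x26

Answer: 0x4C 0x98 0x37 0x6E 0xDC 0xBF 0x79 0xF2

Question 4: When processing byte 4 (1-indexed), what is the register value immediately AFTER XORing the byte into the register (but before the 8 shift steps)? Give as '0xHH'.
Answer: 0x54

Derivation:
Register before byte 4: 0xF2
Byte 4: 0xA6
0xF2 XOR 0xA6 = 0x54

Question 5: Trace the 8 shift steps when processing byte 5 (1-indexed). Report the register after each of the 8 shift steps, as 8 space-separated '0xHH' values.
Answer: 0x92 0x23 0x46 0x8C 0x1F 0x3E 0x7C 0xF8

Derivation:
After byte 1 (0x6E): reg=0xA1
After byte 2 (0x8B): reg=0xD6
After byte 3 (0xF0): reg=0xF2
After byte 4 (0xA6): reg=0xAB
Register before byte 5: 0xAB
After XOR with byte 0xE2: 0x49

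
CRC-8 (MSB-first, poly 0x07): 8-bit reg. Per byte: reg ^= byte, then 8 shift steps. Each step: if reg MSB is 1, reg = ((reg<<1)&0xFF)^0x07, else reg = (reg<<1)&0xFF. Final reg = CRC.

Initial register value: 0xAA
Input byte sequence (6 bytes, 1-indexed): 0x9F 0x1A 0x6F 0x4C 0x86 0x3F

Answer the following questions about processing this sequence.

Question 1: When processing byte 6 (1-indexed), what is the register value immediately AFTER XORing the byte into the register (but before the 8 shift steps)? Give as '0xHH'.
Answer: 0xC1

Derivation:
Register before byte 6: 0xFE
Byte 6: 0x3F
0xFE XOR 0x3F = 0xC1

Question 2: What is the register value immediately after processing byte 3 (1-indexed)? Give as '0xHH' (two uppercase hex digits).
After byte 1 (0x9F): reg=0x8B
After byte 2 (0x1A): reg=0xFE
After byte 3 (0x6F): reg=0xFE

Answer: 0xFE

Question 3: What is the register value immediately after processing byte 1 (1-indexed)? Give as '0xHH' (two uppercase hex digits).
Answer: 0x8B

Derivation:
After byte 1 (0x9F): reg=0x8B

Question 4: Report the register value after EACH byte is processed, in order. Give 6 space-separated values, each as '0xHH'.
0x8B 0xFE 0xFE 0x17 0xFE 0x49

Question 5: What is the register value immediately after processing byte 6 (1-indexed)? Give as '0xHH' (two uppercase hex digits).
After byte 1 (0x9F): reg=0x8B
After byte 2 (0x1A): reg=0xFE
After byte 3 (0x6F): reg=0xFE
After byte 4 (0x4C): reg=0x17
After byte 5 (0x86): reg=0xFE
After byte 6 (0x3F): reg=0x49

Answer: 0x49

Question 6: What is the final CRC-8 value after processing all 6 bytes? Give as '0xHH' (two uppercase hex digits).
Answer: 0x49

Derivation:
After byte 1 (0x9F): reg=0x8B
After byte 2 (0x1A): reg=0xFE
After byte 3 (0x6F): reg=0xFE
After byte 4 (0x4C): reg=0x17
After byte 5 (0x86): reg=0xFE
After byte 6 (0x3F): reg=0x49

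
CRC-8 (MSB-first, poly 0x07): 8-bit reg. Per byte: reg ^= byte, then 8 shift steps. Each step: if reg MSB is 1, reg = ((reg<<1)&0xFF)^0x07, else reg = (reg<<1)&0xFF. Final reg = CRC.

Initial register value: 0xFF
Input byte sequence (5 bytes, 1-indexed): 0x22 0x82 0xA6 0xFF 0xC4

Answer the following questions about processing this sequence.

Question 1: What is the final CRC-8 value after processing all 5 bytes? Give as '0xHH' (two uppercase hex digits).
After byte 1 (0x22): reg=0x1D
After byte 2 (0x82): reg=0xD4
After byte 3 (0xA6): reg=0x59
After byte 4 (0xFF): reg=0x7B
After byte 5 (0xC4): reg=0x34

Answer: 0x34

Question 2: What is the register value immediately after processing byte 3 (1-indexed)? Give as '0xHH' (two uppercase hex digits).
After byte 1 (0x22): reg=0x1D
After byte 2 (0x82): reg=0xD4
After byte 3 (0xA6): reg=0x59

Answer: 0x59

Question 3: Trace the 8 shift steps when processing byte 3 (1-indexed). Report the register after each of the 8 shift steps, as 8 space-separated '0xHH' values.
After byte 1 (0x22): reg=0x1D
After byte 2 (0x82): reg=0xD4
Register before byte 3: 0xD4
After XOR with byte 0xA6: 0x72

Answer: 0xE4 0xCF 0x99 0x35 0x6A 0xD4 0xAF 0x59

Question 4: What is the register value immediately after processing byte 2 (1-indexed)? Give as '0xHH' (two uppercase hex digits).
Answer: 0xD4

Derivation:
After byte 1 (0x22): reg=0x1D
After byte 2 (0x82): reg=0xD4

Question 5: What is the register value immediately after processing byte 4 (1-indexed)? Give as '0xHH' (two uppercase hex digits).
Answer: 0x7B

Derivation:
After byte 1 (0x22): reg=0x1D
After byte 2 (0x82): reg=0xD4
After byte 3 (0xA6): reg=0x59
After byte 4 (0xFF): reg=0x7B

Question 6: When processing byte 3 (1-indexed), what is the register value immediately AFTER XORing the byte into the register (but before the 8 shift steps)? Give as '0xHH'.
Answer: 0x72

Derivation:
Register before byte 3: 0xD4
Byte 3: 0xA6
0xD4 XOR 0xA6 = 0x72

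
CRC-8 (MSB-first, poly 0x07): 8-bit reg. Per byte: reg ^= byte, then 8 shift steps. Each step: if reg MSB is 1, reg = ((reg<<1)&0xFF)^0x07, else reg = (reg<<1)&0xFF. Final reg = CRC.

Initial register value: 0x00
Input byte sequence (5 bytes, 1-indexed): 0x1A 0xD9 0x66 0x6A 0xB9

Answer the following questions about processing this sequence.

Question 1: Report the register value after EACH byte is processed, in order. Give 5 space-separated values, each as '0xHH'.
0x46 0xD4 0x17 0x74 0x6D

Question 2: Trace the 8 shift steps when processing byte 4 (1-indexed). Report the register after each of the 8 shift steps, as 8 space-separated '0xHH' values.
Answer: 0xFA 0xF3 0xE1 0xC5 0x8D 0x1D 0x3A 0x74

Derivation:
After byte 1 (0x1A): reg=0x46
After byte 2 (0xD9): reg=0xD4
After byte 3 (0x66): reg=0x17
Register before byte 4: 0x17
After XOR with byte 0x6A: 0x7D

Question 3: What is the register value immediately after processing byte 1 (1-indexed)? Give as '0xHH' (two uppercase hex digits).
Answer: 0x46

Derivation:
After byte 1 (0x1A): reg=0x46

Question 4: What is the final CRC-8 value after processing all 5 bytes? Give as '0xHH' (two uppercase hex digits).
After byte 1 (0x1A): reg=0x46
After byte 2 (0xD9): reg=0xD4
After byte 3 (0x66): reg=0x17
After byte 4 (0x6A): reg=0x74
After byte 5 (0xB9): reg=0x6D

Answer: 0x6D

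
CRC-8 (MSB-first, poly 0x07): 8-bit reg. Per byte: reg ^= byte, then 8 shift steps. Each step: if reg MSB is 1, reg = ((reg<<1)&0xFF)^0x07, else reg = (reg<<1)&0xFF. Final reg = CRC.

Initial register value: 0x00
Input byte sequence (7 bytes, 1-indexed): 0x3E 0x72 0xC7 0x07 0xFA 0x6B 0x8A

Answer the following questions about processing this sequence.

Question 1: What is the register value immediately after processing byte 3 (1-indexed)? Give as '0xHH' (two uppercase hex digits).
Answer: 0x1E

Derivation:
After byte 1 (0x3E): reg=0xBA
After byte 2 (0x72): reg=0x76
After byte 3 (0xC7): reg=0x1E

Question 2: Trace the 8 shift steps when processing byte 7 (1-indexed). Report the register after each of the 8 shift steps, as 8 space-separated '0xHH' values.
After byte 1 (0x3E): reg=0xBA
After byte 2 (0x72): reg=0x76
After byte 3 (0xC7): reg=0x1E
After byte 4 (0x07): reg=0x4F
After byte 5 (0xFA): reg=0x02
After byte 6 (0x6B): reg=0x18
Register before byte 7: 0x18
After XOR with byte 0x8A: 0x92

Answer: 0x23 0x46 0x8C 0x1F 0x3E 0x7C 0xF8 0xF7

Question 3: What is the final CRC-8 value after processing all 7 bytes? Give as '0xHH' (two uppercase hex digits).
After byte 1 (0x3E): reg=0xBA
After byte 2 (0x72): reg=0x76
After byte 3 (0xC7): reg=0x1E
After byte 4 (0x07): reg=0x4F
After byte 5 (0xFA): reg=0x02
After byte 6 (0x6B): reg=0x18
After byte 7 (0x8A): reg=0xF7

Answer: 0xF7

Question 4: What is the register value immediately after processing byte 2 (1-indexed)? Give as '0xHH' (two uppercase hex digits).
Answer: 0x76

Derivation:
After byte 1 (0x3E): reg=0xBA
After byte 2 (0x72): reg=0x76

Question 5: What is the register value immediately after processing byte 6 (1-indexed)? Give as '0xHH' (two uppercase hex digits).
After byte 1 (0x3E): reg=0xBA
After byte 2 (0x72): reg=0x76
After byte 3 (0xC7): reg=0x1E
After byte 4 (0x07): reg=0x4F
After byte 5 (0xFA): reg=0x02
After byte 6 (0x6B): reg=0x18

Answer: 0x18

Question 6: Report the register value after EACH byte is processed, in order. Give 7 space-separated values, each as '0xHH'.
0xBA 0x76 0x1E 0x4F 0x02 0x18 0xF7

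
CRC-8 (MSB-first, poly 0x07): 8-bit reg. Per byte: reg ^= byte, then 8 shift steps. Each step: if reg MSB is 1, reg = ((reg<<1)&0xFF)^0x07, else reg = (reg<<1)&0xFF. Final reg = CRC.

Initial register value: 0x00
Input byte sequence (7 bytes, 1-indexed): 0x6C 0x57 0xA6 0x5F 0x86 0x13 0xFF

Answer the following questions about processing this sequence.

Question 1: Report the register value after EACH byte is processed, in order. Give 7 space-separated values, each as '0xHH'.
0x03 0xAB 0x23 0x73 0xC5 0x2C 0x37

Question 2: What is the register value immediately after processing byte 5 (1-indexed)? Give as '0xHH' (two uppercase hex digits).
Answer: 0xC5

Derivation:
After byte 1 (0x6C): reg=0x03
After byte 2 (0x57): reg=0xAB
After byte 3 (0xA6): reg=0x23
After byte 4 (0x5F): reg=0x73
After byte 5 (0x86): reg=0xC5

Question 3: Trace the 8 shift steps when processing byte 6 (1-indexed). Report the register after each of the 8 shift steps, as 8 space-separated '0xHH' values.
After byte 1 (0x6C): reg=0x03
After byte 2 (0x57): reg=0xAB
After byte 3 (0xA6): reg=0x23
After byte 4 (0x5F): reg=0x73
After byte 5 (0x86): reg=0xC5
Register before byte 6: 0xC5
After XOR with byte 0x13: 0xD6

Answer: 0xAB 0x51 0xA2 0x43 0x86 0x0B 0x16 0x2C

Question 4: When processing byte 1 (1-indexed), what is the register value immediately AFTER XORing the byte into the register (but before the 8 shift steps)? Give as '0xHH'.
Register before byte 1: 0x00
Byte 1: 0x6C
0x00 XOR 0x6C = 0x6C

Answer: 0x6C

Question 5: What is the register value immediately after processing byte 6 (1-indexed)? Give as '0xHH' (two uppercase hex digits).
Answer: 0x2C

Derivation:
After byte 1 (0x6C): reg=0x03
After byte 2 (0x57): reg=0xAB
After byte 3 (0xA6): reg=0x23
After byte 4 (0x5F): reg=0x73
After byte 5 (0x86): reg=0xC5
After byte 6 (0x13): reg=0x2C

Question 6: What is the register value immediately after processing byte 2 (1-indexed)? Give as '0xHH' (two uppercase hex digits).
After byte 1 (0x6C): reg=0x03
After byte 2 (0x57): reg=0xAB

Answer: 0xAB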